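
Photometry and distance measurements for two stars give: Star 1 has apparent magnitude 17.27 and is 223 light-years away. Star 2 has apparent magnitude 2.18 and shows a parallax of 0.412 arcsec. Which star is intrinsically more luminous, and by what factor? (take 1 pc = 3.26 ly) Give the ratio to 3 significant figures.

Star 1: d = 223 ly / 3.26 = 68.40 pc
Star 1: M = m − 5 log₁₀ d + 5 = 17.27 − 5·1.8351 + 5 = 13.095
Star 2: d = 1/p = 1/0.412″ = 2.427 pc
Star 2: M = m − 5 log₁₀ d + 5 = 2.18 − 5·0.3851 + 5 = 5.254
ΔM = M_1 − M_2 = 13.095 − (5.254) = 7.840; smaller M is more luminous → Star 2.
L ratio = 10^(0.4 |ΔM|) = 10^3.136 = 1368

Star 2 is more luminous, by a factor of 1370.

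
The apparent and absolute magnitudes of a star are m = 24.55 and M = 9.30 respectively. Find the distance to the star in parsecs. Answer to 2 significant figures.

Distance modulus: m − M = 24.55 − (9.30) = 15.250
m − M = 5 log₁₀ d − 5
log₁₀ d = (m − M)/5 + 1 = 4.0500
d = 10^4.0500 = 11220 pc

d ≈ 11000 pc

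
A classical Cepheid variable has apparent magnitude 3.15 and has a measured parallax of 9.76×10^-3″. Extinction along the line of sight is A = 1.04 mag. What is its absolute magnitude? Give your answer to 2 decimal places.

d = 1/p = 1/9.76×10^-3″ = 102.5 pc
5 log₁₀(d/10 pc) = 5 log₁₀(102.5) − 5 = 5.053
M = m − 5 log₁₀(d/10) − A = 3.15 − 5.053 − 1.04 = -2.943

M ≈ -2.94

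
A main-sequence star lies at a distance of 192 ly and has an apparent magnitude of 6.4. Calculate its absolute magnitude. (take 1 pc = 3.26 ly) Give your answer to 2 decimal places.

d = 192 ly / 3.26 = 58.90 pc
5 log₁₀(d/10 pc) = 5 log₁₀(58.90) − 5 = 3.850
M = m − 5 log₁₀(d/10) = 6.4 − 3.850 = 2.550

M ≈ 2.55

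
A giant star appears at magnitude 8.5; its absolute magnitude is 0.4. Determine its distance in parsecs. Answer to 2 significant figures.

d ≈ 420 pc

Distance modulus: m − M = 8.5 − (0.4) = 8.100
m − M = 5 log₁₀ d − 5
log₁₀ d = (m − M)/5 + 1 = 2.6200
d = 10^2.6200 = 416.9 pc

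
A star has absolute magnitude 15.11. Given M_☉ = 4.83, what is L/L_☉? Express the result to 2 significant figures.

L/L_☉ ≈ 7.7×10^-5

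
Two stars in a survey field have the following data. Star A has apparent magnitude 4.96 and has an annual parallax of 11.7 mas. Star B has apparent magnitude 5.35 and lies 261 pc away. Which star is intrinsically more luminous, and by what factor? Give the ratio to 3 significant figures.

Star B is more luminous, by a factor of 6.51.

Star A: p = 11.7 mas = 0.0117″ → d = 1/p = 85.47 pc
Star A: M = m − 5 log₁₀ d + 5 = 4.96 − 5·1.9318 + 5 = 0.301
Star B: M = m − 5 log₁₀ d + 5 = 5.35 − 5·2.4166 + 5 = -1.733
ΔM = M_A − M_B = 0.301 − (-1.733) = 2.034; smaller M is more luminous → Star B.
L ratio = 10^(0.4 |ΔM|) = 10^0.814 = 6.511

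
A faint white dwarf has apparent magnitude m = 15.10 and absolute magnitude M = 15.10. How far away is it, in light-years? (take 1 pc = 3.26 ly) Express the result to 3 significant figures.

d ≈ 32.6 ly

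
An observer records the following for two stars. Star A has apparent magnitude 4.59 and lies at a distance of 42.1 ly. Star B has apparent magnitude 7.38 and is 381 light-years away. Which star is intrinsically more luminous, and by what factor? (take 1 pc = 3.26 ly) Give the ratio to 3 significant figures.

Star B is more luminous, by a factor of 6.27.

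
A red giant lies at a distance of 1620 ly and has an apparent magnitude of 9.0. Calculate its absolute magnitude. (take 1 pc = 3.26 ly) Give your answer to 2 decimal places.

M ≈ 0.52

d = 1620 ly / 3.26 = 496.9 pc
5 log₁₀(d/10 pc) = 5 log₁₀(496.9) − 5 = 8.481
M = m − 5 log₁₀(d/10) = 9.0 − 8.481 = 0.519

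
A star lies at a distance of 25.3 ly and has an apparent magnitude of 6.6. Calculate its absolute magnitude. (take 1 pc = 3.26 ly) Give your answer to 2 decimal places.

d = 25.3 ly / 3.26 = 7.761 pc
5 log₁₀(d/10 pc) = 5 log₁₀(7.761) − 5 = -0.550
M = m − 5 log₁₀(d/10) = 6.6 + 0.550 = 7.150

M ≈ 7.15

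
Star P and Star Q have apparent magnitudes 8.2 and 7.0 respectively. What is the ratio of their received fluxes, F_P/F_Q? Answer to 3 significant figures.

F_P/F_Q ≈ 0.331

Δm = 8.2 − (7.0) = 1.2
Flux ratio = 10^(−0.4 Δm) = 10^(−0.4 × 1.2) = 10^-0.480 = 0.3311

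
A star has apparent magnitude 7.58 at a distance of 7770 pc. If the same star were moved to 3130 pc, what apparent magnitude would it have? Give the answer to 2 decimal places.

m ≈ 5.61

Flux ∝ 1/d², so Δm = 5 log₁₀(d₂/d₁) = 5 log₁₀(3130/7770) = -1.974
m₂ = m₁ + Δm = 7.58 + (-1.974) = 5.606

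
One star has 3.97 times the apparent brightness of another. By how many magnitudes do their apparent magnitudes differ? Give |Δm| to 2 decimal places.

Pogson: Δm = −2.5 log₁₀(ratio) = −2.5 log₁₀(3.97) = −2.5 × 0.5988 = -1.497

|Δm| ≈ 1.50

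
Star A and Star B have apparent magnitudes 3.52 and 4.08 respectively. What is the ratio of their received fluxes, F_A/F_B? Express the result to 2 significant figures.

Magnitude difference = -0.56
Flux ratio = 10^(−0.4 Δm) = 10^(−0.4 × -0.56) = 10^0.224 = 1.675

F_A/F_B ≈ 1.7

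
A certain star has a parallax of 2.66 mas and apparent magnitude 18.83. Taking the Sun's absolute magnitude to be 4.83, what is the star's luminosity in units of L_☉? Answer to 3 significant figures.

d = 1/p = 1000/2.66 mas = 375.9 pc
M = m − 5 log₁₀ d + 5 = 18.83 − 5·2.5751 + 5 = 10.954
M − M_☉ = 10.954 − 4.83 = 6.124
L/L_☉ = 10^(−0.4 × 6.124) = 3.550×10^-3

L/L_☉ ≈ 3.55×10^-3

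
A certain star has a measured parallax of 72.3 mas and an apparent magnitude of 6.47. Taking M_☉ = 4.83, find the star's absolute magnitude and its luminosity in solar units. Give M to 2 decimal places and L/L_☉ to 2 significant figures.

d = 1/p = 1000/72.3 mas = 13.83 pc
M = m − 5 log₁₀ d + 5 = 6.47 − 5·1.1409 + 5 = 5.766
M − M_☉ = 5.766 − 4.83 = 0.936
L/L_☉ = 10^(−0.4 × 0.936) = 0.4224

M ≈ 5.77; L/L_☉ ≈ 0.42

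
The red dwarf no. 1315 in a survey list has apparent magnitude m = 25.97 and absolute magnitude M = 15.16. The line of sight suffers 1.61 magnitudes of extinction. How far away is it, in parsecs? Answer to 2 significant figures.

d ≈ 690 pc

m − M = 5 log₁₀(d/10 pc) + A  ⇒  25.97 − (15.16) − 1.61 = 5 log₁₀(d/10)
9.200 = 5 log₁₀(d/10)
log₁₀ d = (m − M − A)/5 + 1 = 2.8400
d = 10^2.8400 = 691.8 pc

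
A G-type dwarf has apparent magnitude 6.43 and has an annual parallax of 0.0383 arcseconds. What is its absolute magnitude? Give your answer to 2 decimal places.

M ≈ 4.35

d = 1/p = 1/0.0383″ = 26.11 pc
5 log₁₀(d/10 pc) = 5 log₁₀(26.11) − 5 = 2.084
M = m − 5 log₁₀(d/10) = 6.43 − 2.084 = 4.346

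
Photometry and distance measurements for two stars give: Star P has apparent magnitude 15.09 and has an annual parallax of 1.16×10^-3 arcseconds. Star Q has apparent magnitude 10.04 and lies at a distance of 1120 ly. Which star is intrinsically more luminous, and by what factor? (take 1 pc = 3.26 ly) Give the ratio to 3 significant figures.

Star Q is more luminous, by a factor of 16.6.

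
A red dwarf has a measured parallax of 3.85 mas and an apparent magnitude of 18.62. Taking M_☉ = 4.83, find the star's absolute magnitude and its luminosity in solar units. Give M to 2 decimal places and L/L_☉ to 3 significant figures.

M ≈ 11.55; L/L_☉ ≈ 2.06×10^-3

d = 1/p = 1000/3.85 mas = 259.7 pc
M = m − 5 log₁₀ d + 5 = 18.62 − 5·2.4145 + 5 = 11.547
M − M_☉ = 11.547 − 4.83 = 6.717
L/L_☉ = 10^(−0.4 × 6.717) = 2.056×10^-3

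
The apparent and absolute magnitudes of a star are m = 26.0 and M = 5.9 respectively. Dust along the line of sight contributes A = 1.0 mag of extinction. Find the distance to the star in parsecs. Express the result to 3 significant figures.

d ≈ 66100 pc

m − M = 5 log₁₀(d/10 pc) + A  ⇒  26.0 − (5.9) − 1.0 = 5 log₁₀(d/10)
19.100 = 5 log₁₀(d/10)
log₁₀ d = (m − M − A)/5 + 1 = 4.8200
d = 10^4.8200 = 66070 pc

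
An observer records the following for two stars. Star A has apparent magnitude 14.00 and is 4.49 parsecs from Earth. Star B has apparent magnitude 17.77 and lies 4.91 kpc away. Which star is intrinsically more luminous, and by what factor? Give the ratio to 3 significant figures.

Star B is more luminous, by a factor of 37100.

Star A: M = m − 5 log₁₀ d + 5 = 14.00 − 5·0.6522 + 5 = 15.739
Star B: d = 4.91 kpc = 4910 pc
Star B: M = m − 5 log₁₀ d + 5 = 17.77 − 5·3.6911 + 5 = 4.315
ΔM = M_A − M_B = 15.739 − (4.315) = 11.424; smaller M is more luminous → Star B.
L ratio = 10^(0.4 |ΔM|) = 10^4.570 = 37130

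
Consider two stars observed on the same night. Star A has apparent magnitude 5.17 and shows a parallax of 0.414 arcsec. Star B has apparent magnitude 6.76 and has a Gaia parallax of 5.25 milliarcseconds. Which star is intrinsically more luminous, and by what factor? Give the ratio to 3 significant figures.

Star B is more luminous, by a factor of 1440.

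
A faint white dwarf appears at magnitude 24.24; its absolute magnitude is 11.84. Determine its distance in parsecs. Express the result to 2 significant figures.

d ≈ 3000 pc

μ = m − M = 12.400
m − M = 5 log₁₀ d − 5
log₁₀ d = (m − M)/5 + 1 = 3.4800
d = 10^3.4800 = 3020 pc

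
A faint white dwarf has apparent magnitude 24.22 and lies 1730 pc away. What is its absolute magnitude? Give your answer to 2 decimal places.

5 log₁₀(d/10 pc) = 5 log₁₀(1730) − 5 = 11.190
M = m − 5 log₁₀(d/10) = 24.22 − 11.190 = 13.030

M ≈ 13.03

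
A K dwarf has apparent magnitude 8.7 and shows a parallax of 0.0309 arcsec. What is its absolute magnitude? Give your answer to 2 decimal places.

M ≈ 6.15

d = 1/p = 1/0.0309″ = 32.36 pc
5 log₁₀(d/10 pc) = 5 log₁₀(32.36) − 5 = 2.550
M = m − 5 log₁₀(d/10) = 8.7 − 2.550 = 6.150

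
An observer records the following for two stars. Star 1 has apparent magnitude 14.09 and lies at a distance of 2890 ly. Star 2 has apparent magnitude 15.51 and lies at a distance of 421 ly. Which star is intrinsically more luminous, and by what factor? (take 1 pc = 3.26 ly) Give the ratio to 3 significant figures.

Star 1 is more luminous, by a factor of 174.

Star 1: d = 2890 ly / 3.26 = 886.5 pc
Star 1: M = m − 5 log₁₀ d + 5 = 14.09 − 5·2.9477 + 5 = 4.352
Star 2: d = 421 ly / 3.26 = 129.1 pc
Star 2: M = m − 5 log₁₀ d + 5 = 15.51 − 5·2.1111 + 5 = 9.955
ΔM = M_1 − M_2 = 4.352 − (9.955) = -5.603; smaller M is more luminous → Star 1.
L ratio = 10^(0.4 |ΔM|) = 10^2.241 = 174.3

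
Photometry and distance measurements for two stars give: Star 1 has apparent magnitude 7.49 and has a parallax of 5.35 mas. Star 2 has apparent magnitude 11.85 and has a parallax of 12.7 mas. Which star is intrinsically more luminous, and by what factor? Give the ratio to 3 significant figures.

Star 1 is more luminous, by a factor of 313.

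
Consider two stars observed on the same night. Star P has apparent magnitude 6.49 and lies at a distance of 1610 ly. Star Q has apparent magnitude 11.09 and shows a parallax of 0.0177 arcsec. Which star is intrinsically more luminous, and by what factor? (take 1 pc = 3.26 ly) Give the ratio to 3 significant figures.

Star P is more luminous, by a factor of 5290.

Star P: d = 1610 ly / 3.26 = 493.9 pc
Star P: M = m − 5 log₁₀ d + 5 = 6.49 − 5·2.6936 + 5 = -1.978
Star Q: d = 1/p = 1/0.0177″ = 56.50 pc
Star Q: M = m − 5 log₁₀ d + 5 = 11.09 − 5·1.7520 + 5 = 7.330
ΔM = M_P − M_Q = -1.978 − (7.330) = -9.308; smaller M is more luminous → Star P.
L ratio = 10^(0.4 |ΔM|) = 10^3.723 = 5286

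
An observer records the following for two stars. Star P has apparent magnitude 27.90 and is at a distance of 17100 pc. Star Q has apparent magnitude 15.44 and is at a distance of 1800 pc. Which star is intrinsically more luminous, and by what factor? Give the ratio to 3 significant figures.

Star Q is more luminous, by a factor of 1070.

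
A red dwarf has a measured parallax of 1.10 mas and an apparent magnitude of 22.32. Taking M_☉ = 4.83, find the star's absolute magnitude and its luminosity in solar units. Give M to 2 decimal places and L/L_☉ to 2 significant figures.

d = 1/p = 1000/1.10 mas = 909.1 pc
M = m − 5 log₁₀ d + 5 = 22.32 − 5·2.9586 + 5 = 12.527
M − M_☉ = 12.527 − 4.83 = 7.697
L/L_☉ = 10^(−0.4 × 7.697) = 8.341×10^-4

M ≈ 12.53; L/L_☉ ≈ 8.3×10^-4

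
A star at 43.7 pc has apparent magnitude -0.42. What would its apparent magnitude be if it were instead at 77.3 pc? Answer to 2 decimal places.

m ≈ 0.82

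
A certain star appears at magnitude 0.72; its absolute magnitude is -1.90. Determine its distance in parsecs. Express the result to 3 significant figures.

μ = m − M = 2.620
m − M = 5 log₁₀ d − 5
log₁₀ d = (m − M)/5 + 1 = 1.5240
d = 10^1.5240 = 33.42 pc

d ≈ 33.4 pc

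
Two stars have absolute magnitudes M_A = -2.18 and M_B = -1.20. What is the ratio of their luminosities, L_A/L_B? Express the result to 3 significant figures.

ΔM = M_A − M_B = -0.98
L_A/L_B = 10^(−0.4 ΔM) = 10^0.392 = 2.466

L_A/L_B ≈ 2.47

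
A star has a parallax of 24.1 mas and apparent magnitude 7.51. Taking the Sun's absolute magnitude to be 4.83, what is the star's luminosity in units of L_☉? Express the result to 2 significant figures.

L/L_☉ ≈ 1.5

d = 1/p = 1000/24.1 mas = 41.49 pc
M = m − 5 log₁₀ d + 5 = 7.51 − 5·1.6180 + 5 = 4.420
M − M_☉ = 4.420 − 4.83 = -0.410
L/L_☉ = 10^(−0.4 × -0.410) = 1.459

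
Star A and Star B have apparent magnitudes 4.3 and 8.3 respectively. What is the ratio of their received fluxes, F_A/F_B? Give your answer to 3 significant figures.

F_A/F_B ≈ 39.8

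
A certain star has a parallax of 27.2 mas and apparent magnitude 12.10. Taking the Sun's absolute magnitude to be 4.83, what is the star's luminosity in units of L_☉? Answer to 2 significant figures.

L/L_☉ ≈ 0.017

d = 1/p = 1000/27.2 mas = 36.76 pc
M = m − 5 log₁₀ d + 5 = 12.10 − 5·1.5654 + 5 = 9.273
M − M_☉ = 9.273 − 4.83 = 4.443
L/L_☉ = 10^(−0.4 × 4.443) = 0.01671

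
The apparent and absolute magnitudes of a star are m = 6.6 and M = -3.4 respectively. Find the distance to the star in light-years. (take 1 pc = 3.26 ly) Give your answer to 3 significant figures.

d ≈ 3260 ly

Distance modulus: m − M = 6.6 − (-3.4) = 10.000
m − M = 5 log₁₀ d − 5
log₁₀ d = (m − M)/5 + 1 = 3.0000
d = 10^3.0000 = 1000 pc
= 3260 ly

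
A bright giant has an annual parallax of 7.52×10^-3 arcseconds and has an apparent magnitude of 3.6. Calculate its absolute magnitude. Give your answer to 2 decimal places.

d = 1/p = 1/7.52×10^-3″ = 133.0 pc
5 log₁₀(d/10 pc) = 5 log₁₀(133.0) − 5 = 5.619
M = m − 5 log₁₀(d/10) = 3.6 − 5.619 = -2.019

M ≈ -2.02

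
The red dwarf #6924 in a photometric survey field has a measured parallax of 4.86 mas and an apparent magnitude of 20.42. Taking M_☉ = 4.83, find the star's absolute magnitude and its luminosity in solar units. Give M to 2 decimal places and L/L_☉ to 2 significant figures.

M ≈ 13.85; L/L_☉ ≈ 2.5×10^-4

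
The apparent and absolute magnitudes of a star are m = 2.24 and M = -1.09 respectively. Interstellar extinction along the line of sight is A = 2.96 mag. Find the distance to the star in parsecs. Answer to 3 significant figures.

d ≈ 11.9 pc

m − M = 5 log₁₀(d/10 pc) + A  ⇒  2.24 − (-1.09) − 2.96 = 5 log₁₀(d/10)
0.370 = 5 log₁₀(d/10)
log₁₀ d = (m − M − A)/5 + 1 = 1.0740
d = 10^1.0740 = 11.86 pc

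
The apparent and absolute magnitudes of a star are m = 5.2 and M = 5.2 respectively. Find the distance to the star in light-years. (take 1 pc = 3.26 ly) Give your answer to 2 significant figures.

d ≈ 33 ly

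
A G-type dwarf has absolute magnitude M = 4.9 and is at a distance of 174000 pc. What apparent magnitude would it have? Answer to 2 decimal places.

m = M + 5 log₁₀ d − 5 = 4.9 + 5·5.2405 − 5 = 26.103

m ≈ 26.10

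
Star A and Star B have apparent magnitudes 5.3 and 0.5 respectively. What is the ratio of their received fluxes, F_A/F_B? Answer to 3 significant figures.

Δm = 5.3 − (0.5) = 4.8
Flux ratio = 10^(−0.4 Δm) = 10^(−0.4 × 4.8) = 10^-1.920 = 0.01202

F_A/F_B ≈ 0.0120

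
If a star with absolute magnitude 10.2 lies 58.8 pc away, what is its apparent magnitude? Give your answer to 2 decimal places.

m = M + 5 log₁₀ d − 5 = 10.2 + 5·1.7694 − 5 = 14.047

m ≈ 14.05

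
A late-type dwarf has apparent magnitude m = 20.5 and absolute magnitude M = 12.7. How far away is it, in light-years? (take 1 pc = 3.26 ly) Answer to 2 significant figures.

μ = m − M = 7.800
m − M = 5 log₁₀ d − 5
log₁₀ d = (m − M)/5 + 1 = 2.5600
d = 10^2.5600 = 363.1 pc
= 1184 ly

d ≈ 1200 ly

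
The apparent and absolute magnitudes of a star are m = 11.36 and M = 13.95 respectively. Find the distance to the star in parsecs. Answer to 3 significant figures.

Distance modulus: m − M = 11.36 − (13.95) = -2.590
m − M = 5 log₁₀ d − 5
log₁₀ d = (m − M)/5 + 1 = 0.4820
d = 10^0.4820 = 3.034 pc

d ≈ 3.03 pc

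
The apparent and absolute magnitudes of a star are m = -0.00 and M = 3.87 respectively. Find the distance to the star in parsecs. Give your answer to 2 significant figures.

d ≈ 1.7 pc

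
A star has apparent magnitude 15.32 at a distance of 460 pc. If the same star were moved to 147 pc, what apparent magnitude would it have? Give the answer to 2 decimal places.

m ≈ 12.84

Flux ∝ 1/d², so Δm = 5 log₁₀(d₂/d₁) = 5 log₁₀(147/460) = -2.477
m₂ = m₁ + Δm = 15.32 + (-2.477) = 12.843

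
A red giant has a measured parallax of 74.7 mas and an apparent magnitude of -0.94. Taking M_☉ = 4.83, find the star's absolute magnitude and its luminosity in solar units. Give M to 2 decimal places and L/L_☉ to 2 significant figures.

M ≈ -1.57; L/L_☉ ≈ 360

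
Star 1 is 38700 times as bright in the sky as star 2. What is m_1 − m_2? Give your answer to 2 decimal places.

Pogson: Δm = −2.5 log₁₀(ratio) = −2.5 log₁₀(38700) = −2.5 × 4.5877 = -11.469
Star 1 is brighter, so it has the smaller magnitude: the difference is negative.

m_1 − m_2 ≈ -11.47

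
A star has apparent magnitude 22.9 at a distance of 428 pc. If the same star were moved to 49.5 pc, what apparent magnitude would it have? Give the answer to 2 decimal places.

m ≈ 18.22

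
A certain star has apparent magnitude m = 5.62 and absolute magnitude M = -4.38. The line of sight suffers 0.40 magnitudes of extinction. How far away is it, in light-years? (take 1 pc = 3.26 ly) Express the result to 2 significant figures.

d ≈ 2700 ly

m − M = 5 log₁₀(d/10 pc) + A  ⇒  5.62 − (-4.38) − 0.40 = 5 log₁₀(d/10)
9.600 = 5 log₁₀(d/10)
log₁₀ d = (m − M − A)/5 + 1 = 2.9200
d = 10^2.9200 = 831.8 pc
= 2712 ly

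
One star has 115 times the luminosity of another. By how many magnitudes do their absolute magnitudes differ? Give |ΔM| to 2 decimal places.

|ΔM| ≈ 5.15

Pogson: ΔM = −2.5 log₁₀(ratio) = −2.5 log₁₀(115) = −2.5 × 2.0607 = -5.152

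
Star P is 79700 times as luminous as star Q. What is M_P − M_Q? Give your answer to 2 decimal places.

Pogson: ΔM = −2.5 log₁₀(ratio) = −2.5 log₁₀(79700) = −2.5 × 4.9015 = -12.254
Star P is brighter, so it has the smaller magnitude: the difference is negative.

M_P − M_Q ≈ -12.25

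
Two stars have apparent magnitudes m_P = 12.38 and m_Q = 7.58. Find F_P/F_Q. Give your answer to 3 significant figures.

Magnitude difference = 4.80
Flux ratio = 10^(−0.4 Δm) = 10^(−0.4 × 4.80) = 10^-1.920 = 0.01202

F_P/F_Q ≈ 0.0120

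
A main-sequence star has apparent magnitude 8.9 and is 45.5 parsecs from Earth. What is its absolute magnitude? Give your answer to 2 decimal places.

5 log₁₀(d/10 pc) = 5 log₁₀(45.50) − 5 = 3.290
M = m − 5 log₁₀(d/10) = 8.9 − 3.290 = 5.610

M ≈ 5.61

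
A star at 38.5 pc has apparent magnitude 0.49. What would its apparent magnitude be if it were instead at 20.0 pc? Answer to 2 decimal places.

m ≈ -0.93

Flux ∝ 1/d², so Δm = 5 log₁₀(d₂/d₁) = 5 log₁₀(20.0/38.5) = -1.422
m₂ = m₁ + Δm = 0.49 + (-1.422) = -0.932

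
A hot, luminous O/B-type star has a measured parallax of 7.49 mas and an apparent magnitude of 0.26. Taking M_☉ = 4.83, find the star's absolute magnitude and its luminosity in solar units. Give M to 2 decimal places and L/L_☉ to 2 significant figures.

d = 1/p = 1000/7.49 mas = 133.5 pc
M = m − 5 log₁₀ d + 5 = 0.26 − 5·2.1255 + 5 = -5.368
M − M_☉ = -5.368 − 4.83 = -10.198
L/L_☉ = 10^(−0.4 × -10.198) = 12000

M ≈ -5.37; L/L_☉ ≈ 12000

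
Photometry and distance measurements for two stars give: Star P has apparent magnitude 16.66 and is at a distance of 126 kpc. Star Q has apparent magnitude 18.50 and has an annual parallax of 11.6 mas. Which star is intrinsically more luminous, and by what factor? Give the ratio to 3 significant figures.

Star P is more luminous, by a factor of 1.16×10^7.

Star P: d = 126 kpc = 126000 pc
Star P: M = m − 5 log₁₀ d + 5 = 16.66 − 5·5.1004 + 5 = -3.842
Star Q: p = 11.6 mas = 0.0116″ → d = 1/p = 86.21 pc
Star Q: M = m − 5 log₁₀ d + 5 = 18.50 − 5·1.9355 + 5 = 13.822
ΔM = M_P − M_Q = -3.842 − (13.822) = -17.664; smaller M is more luminous → Star P.
L ratio = 10^(0.4 |ΔM|) = 10^7.066 = 1.163×10^7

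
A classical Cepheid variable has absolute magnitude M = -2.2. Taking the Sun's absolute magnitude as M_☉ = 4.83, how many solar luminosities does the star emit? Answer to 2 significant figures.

L/L_☉ ≈ 650

M − M_☉ = -2.2 − 4.83 = -7.030
L/L_☉ = 10^(−0.4 (M − M_☉)) = 10^2.812 = 648.6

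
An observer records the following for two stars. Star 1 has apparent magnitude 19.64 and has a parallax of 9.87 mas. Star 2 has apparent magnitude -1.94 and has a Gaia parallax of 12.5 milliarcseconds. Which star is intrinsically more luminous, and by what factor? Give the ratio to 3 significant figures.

Star 1: p = 9.87 mas = 9.87×10^-3″ → d = 1/p = 101.3 pc
Star 1: M = m − 5 log₁₀ d + 5 = 19.64 − 5·2.0057 + 5 = 14.612
Star 2: p = 12.5 mas = 0.0125″ → d = 1/p = 80.00 pc
Star 2: M = m − 5 log₁₀ d + 5 = -1.94 − 5·1.9031 + 5 = -6.455
ΔM = M_1 − M_2 = 14.612 − (-6.455) = 21.067; smaller M is more luminous → Star 2.
L ratio = 10^(0.4 |ΔM|) = 10^8.427 = 2.672×10^8

Star 2 is more luminous, by a factor of 2.67×10^8.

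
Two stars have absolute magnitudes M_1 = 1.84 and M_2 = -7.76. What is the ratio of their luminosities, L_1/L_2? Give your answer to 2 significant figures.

L_1/L_2 ≈ 1.4×10^-4

ΔM = M_1 − M_2 = 9.60
L_1/L_2 = 10^(−0.4 ΔM) = 10^-3.840 = 1.445×10^-4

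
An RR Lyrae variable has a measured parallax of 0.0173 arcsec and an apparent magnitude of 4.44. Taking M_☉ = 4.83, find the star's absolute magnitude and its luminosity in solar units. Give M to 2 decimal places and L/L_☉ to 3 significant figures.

M ≈ 0.63; L/L_☉ ≈ 47.9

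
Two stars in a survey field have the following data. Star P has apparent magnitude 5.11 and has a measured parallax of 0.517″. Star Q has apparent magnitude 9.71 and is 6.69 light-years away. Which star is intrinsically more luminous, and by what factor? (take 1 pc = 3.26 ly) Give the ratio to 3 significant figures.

Star P is more luminous, by a factor of 61.5.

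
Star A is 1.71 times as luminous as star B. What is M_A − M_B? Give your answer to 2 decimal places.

M_A − M_B ≈ -0.58

Pogson: ΔM = −2.5 log₁₀(ratio) = −2.5 log₁₀(1.71) = −2.5 × 0.2330 = -0.582
Star A is brighter, so it has the smaller magnitude: the difference is negative.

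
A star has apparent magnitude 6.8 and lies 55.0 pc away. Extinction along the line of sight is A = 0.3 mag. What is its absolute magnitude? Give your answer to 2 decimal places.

5 log₁₀(d/10 pc) = 5 log₁₀(55.00) − 5 = 3.702
M = m − 5 log₁₀(d/10) − A = 6.8 − 3.702 − 0.3 = 2.798

M ≈ 2.80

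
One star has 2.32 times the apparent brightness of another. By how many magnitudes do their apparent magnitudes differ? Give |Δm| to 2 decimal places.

|Δm| ≈ 0.91

Pogson: Δm = −2.5 log₁₀(ratio) = −2.5 log₁₀(2.32) = −2.5 × 0.3655 = -0.914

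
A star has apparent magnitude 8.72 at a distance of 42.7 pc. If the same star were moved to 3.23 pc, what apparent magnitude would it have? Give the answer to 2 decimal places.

m ≈ 3.11

Flux ∝ 1/d², so Δm = 5 log₁₀(d₂/d₁) = 5 log₁₀(3.23/42.7) = -5.606
m₂ = m₁ + Δm = 8.72 + (-5.606) = 3.114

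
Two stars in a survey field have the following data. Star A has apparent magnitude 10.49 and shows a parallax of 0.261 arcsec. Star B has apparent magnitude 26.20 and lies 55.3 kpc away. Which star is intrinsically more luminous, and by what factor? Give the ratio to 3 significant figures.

Star B is more luminous, by a factor of 108.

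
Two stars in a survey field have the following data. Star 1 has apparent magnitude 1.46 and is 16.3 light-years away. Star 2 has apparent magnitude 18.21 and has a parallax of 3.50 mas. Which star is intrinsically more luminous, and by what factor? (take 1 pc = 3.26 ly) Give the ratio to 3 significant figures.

Star 1 is more luminous, by a factor of 1530.

Star 1: d = 16.3 ly / 3.26 = 5.000 pc
Star 1: M = m − 5 log₁₀ d + 5 = 1.46 − 5·0.6990 + 5 = 2.965
Star 2: p = 3.50 mas = 3.50×10^-3″ → d = 1/p = 285.7 pc
Star 2: M = m − 5 log₁₀ d + 5 = 18.21 − 5·2.4559 + 5 = 10.930
ΔM = M_1 − M_2 = 2.965 − (10.930) = -7.965; smaller M is more luminous → Star 1.
L ratio = 10^(0.4 |ΔM|) = 10^3.186 = 1535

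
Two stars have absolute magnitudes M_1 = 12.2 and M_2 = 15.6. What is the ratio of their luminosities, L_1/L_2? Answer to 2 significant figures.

L_1/L_2 ≈ 23

ΔM = M_1 − M_2 = -3.4
L_1/L_2 = 10^(−0.4 ΔM) = 10^1.360 = 22.91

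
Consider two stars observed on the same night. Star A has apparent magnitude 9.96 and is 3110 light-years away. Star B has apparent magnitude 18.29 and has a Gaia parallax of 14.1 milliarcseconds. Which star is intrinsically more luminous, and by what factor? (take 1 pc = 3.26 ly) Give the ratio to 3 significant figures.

Star A is more luminous, by a factor of 389000.

Star A: d = 3110 ly / 3.26 = 954.0 pc
Star A: M = m − 5 log₁₀ d + 5 = 9.96 − 5·2.9795 + 5 = 0.062
Star B: p = 14.1 mas = 0.0141″ → d = 1/p = 70.92 pc
Star B: M = m − 5 log₁₀ d + 5 = 18.29 − 5·1.8508 + 5 = 14.036
ΔM = M_A − M_B = 0.062 − (14.036) = -13.974; smaller M is more luminous → Star A.
L ratio = 10^(0.4 |ΔM|) = 10^5.590 = 388600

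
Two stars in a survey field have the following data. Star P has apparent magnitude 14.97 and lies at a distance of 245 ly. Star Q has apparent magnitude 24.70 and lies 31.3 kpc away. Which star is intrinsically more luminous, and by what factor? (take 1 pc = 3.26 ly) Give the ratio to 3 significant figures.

Star P: d = 245 ly / 3.26 = 75.15 pc
Star P: M = m − 5 log₁₀ d + 5 = 14.97 − 5·1.8759 + 5 = 10.590
Star Q: d = 31.3 kpc = 31300 pc
Star Q: M = m − 5 log₁₀ d + 5 = 24.70 − 5·4.4955 + 5 = 7.222
ΔM = M_P − M_Q = 10.590 − (7.222) = 3.368; smaller M is more luminous → Star Q.
L ratio = 10^(0.4 |ΔM|) = 10^1.347 = 22.24

Star Q is more luminous, by a factor of 22.2.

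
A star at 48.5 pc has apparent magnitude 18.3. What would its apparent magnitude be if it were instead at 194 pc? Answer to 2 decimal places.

m ≈ 21.31

Flux ∝ 1/d², so Δm = 5 log₁₀(d₂/d₁) = 5 log₁₀(194/48.5) = 3.010
m₂ = m₁ + Δm = 18.3 + (3.010) = 21.310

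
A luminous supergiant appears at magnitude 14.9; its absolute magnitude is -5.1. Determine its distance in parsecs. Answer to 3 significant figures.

d ≈ 100000 pc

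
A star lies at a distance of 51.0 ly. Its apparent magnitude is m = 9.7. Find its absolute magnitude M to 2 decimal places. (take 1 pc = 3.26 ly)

M ≈ 8.73

d = 51.0 ly / 3.26 = 15.64 pc
5 log₁₀(d/10 pc) = 5 log₁₀(15.64) − 5 = 0.972
M = m − 5 log₁₀(d/10) = 9.7 − 0.972 = 8.728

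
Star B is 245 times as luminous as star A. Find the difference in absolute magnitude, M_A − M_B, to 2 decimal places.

Pogson: ΔM = −2.5 log₁₀(ratio) = −2.5 log₁₀(245) = −2.5 × 2.3892 = -5.973
Star B is brighter so has the smaller magnitude: M_A − M_B is positive.

M_A − M_B ≈ 5.97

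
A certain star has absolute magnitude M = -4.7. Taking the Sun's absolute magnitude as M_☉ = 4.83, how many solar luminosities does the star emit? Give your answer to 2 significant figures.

M − M_☉ = -4.7 − 4.83 = -9.530
L/L_☉ = 10^(−0.4 (M − M_☉)) = 10^3.812 = 6486

L/L_☉ ≈ 6500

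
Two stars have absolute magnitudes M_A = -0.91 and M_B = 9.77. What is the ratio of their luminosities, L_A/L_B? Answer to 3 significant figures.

L_A/L_B ≈ 18700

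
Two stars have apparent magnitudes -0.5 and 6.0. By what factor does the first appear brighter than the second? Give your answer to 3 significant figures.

398

Magnitude difference = -6.5
Flux ratio = 10^(−0.4 Δm) = 10^(−0.4 × -6.5) = 10^2.600 = 398.1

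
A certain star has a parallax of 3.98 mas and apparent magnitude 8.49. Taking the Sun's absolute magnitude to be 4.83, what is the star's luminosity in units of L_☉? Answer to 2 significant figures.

d = 1/p = 1000/3.98 mas = 251.3 pc
M = m − 5 log₁₀ d + 5 = 8.49 − 5·2.4001 + 5 = 1.489
M − M_☉ = 1.489 − 4.83 = -3.341
L/L_☉ = 10^(−0.4 × -3.341) = 21.69

L/L_☉ ≈ 22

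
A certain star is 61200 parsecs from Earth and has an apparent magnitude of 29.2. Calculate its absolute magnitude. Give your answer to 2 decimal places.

M ≈ 10.27

5 log₁₀(d/10 pc) = 5 log₁₀(61200) − 5 = 18.934
M = m − 5 log₁₀(d/10) = 29.2 − 18.934 = 10.266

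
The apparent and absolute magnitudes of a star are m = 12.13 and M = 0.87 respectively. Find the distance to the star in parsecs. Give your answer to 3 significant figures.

d ≈ 1790 pc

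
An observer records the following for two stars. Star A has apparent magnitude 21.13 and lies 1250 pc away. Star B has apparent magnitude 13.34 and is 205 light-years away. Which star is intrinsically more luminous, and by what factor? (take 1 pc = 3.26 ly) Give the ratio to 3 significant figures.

Star B is more luminous, by a factor of 3.31.

Star A: M = m − 5 log₁₀ d + 5 = 21.13 − 5·3.0969 + 5 = 10.645
Star B: d = 205 ly / 3.26 = 62.88 pc
Star B: M = m − 5 log₁₀ d + 5 = 13.34 − 5·1.7985 + 5 = 9.347
ΔM = M_A − M_B = 10.645 − (9.347) = 1.298; smaller M is more luminous → Star B.
L ratio = 10^(0.4 |ΔM|) = 10^0.519 = 3.306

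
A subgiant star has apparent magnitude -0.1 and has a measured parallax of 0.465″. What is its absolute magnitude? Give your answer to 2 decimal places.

M ≈ 3.24

d = 1/p = 1/0.465″ = 2.151 pc
5 log₁₀(d/10 pc) = 5 log₁₀(2.151) − 5 = -3.337
M = m − 5 log₁₀(d/10) = -0.1 + 3.337 = 3.237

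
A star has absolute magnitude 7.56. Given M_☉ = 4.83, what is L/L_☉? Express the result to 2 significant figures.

L/L_☉ ≈ 0.081

M − M_☉ = 7.56 − 4.83 = 2.730
L/L_☉ = 10^(−0.4 (M − M_☉)) = 10^-1.092 = 0.08091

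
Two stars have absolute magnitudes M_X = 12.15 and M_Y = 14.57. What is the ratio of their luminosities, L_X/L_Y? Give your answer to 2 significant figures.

L_X/L_Y ≈ 9.3

ΔM = M_X − M_Y = -2.42
L_X/L_Y = 10^(−0.4 ΔM) = 10^0.968 = 9.290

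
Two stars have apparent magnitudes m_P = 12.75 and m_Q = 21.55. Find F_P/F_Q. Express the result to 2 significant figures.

Magnitude difference = -8.80
Flux ratio = 10^(−0.4 Δm) = 10^(−0.4 × -8.80) = 10^3.520 = 3311

F_P/F_Q ≈ 3300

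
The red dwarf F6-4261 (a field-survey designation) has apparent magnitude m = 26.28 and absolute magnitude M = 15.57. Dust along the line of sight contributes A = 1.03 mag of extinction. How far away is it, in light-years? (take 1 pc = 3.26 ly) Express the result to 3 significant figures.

d ≈ 2810 ly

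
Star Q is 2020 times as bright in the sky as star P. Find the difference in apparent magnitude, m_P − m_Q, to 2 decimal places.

Pogson: Δm = −2.5 log₁₀(ratio) = −2.5 log₁₀(2020) = −2.5 × 3.3054 = -8.263
Star Q is brighter so has the smaller magnitude: m_P − m_Q is positive.

m_P − m_Q ≈ 8.26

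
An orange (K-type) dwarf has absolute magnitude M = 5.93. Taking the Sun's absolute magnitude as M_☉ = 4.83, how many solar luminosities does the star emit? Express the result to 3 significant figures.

M − M_☉ = 5.93 − 4.83 = 1.100
L/L_☉ = 10^(−0.4 (M − M_☉)) = 10^-0.440 = 0.3631

L/L_☉ ≈ 0.363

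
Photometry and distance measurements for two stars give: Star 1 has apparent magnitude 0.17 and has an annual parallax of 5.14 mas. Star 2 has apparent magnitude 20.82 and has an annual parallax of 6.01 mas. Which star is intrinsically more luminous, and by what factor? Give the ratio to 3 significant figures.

Star 1: p = 5.14 mas = 5.14×10^-3″ → d = 1/p = 194.6 pc
Star 1: M = m − 5 log₁₀ d + 5 = 0.17 − 5·2.2890 + 5 = -6.275
Star 2: p = 6.01 mas = 6.01×10^-3″ → d = 1/p = 166.4 pc
Star 2: M = m − 5 log₁₀ d + 5 = 20.82 − 5·2.2211 + 5 = 14.714
ΔM = M_1 − M_2 = -6.275 − (14.714) = -20.990; smaller M is more luminous → Star 1.
L ratio = 10^(0.4 |ΔM|) = 10^8.396 = 2.488×10^8

Star 1 is more luminous, by a factor of 2.49×10^8.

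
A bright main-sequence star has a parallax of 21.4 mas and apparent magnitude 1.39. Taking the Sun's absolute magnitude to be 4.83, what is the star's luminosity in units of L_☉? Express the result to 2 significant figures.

L/L_☉ ≈ 520

d = 1/p = 1000/21.4 mas = 46.73 pc
M = m − 5 log₁₀ d + 5 = 1.39 − 5·1.6696 + 5 = -1.958
M − M_☉ = -1.958 − 4.83 = -6.788
L/L_☉ = 10^(−0.4 × -6.788) = 519.0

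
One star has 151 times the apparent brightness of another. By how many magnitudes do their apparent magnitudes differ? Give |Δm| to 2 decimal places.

|Δm| ≈ 5.45

Pogson: Δm = −2.5 log₁₀(ratio) = −2.5 log₁₀(151) = −2.5 × 2.1790 = -5.447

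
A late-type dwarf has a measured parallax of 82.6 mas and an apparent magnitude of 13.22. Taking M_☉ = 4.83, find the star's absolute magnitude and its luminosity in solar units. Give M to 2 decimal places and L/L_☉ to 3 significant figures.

d = 1/p = 1000/82.6 mas = 12.11 pc
M = m − 5 log₁₀ d + 5 = 13.22 − 5·1.0830 + 5 = 12.805
M − M_☉ = 12.805 − 4.83 = 7.975
L/L_☉ = 10^(−0.4 × 7.975) = 6.457×10^-4

M ≈ 12.80; L/L_☉ ≈ 6.46×10^-4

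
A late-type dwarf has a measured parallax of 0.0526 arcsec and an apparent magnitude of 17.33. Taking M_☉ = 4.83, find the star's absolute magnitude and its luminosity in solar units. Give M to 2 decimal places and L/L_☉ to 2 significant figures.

M ≈ 15.93; L/L_☉ ≈ 3.6×10^-5

d = 1/p = 1/0.0526″ = 19.01 pc
M = m − 5 log₁₀ d + 5 = 17.33 − 5·1.2790 + 5 = 15.935
M − M_☉ = 15.935 − 4.83 = 11.105
L/L_☉ = 10^(−0.4 × 11.105) = 3.614×10^-5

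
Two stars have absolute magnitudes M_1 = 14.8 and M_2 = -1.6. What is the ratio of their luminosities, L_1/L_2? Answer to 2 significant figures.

ΔM = M_1 − M_2 = 16.4
L_1/L_2 = 10^(−0.4 ΔM) = 10^-6.560 = 2.754×10^-7

L_1/L_2 ≈ 2.8×10^-7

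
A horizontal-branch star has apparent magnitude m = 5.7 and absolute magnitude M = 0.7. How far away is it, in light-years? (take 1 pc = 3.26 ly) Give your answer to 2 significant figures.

d ≈ 330 ly

Distance modulus: m − M = 5.7 − (0.7) = 5.000
m − M = 5 log₁₀ d − 5
log₁₀ d = (m − M)/5 + 1 = 2.0000
d = 10^2.0000 = 100.0 pc
= 326.0 ly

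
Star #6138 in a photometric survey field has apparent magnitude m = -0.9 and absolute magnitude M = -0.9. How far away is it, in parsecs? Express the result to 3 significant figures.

d ≈ 10.0 pc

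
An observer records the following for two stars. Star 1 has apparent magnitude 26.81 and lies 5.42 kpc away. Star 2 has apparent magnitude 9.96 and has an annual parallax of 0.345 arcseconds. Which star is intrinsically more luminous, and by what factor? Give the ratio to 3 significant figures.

Star 1: d = 5.42 kpc = 5420 pc
Star 1: M = m − 5 log₁₀ d + 5 = 26.81 − 5·3.7340 + 5 = 13.140
Star 2: d = 1/p = 1/0.345″ = 2.899 pc
Star 2: M = m − 5 log₁₀ d + 5 = 9.96 − 5·0.4622 + 5 = 12.649
ΔM = M_1 − M_2 = 13.140 − (12.649) = 0.491; smaller M is more luminous → Star 2.
L ratio = 10^(0.4 |ΔM|) = 10^0.196 = 1.572

Star 2 is more luminous, by a factor of 1.57.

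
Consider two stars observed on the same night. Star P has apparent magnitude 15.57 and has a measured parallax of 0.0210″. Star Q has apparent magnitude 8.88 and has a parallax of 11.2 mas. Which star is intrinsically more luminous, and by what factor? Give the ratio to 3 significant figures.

Star Q is more luminous, by a factor of 1670.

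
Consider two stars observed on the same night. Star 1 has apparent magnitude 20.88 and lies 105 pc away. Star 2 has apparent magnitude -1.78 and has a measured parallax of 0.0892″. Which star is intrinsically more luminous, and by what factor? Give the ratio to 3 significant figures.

Star 2 is more luminous, by a factor of 1.32×10^7.

Star 1: M = m − 5 log₁₀ d + 5 = 20.88 − 5·2.0212 + 5 = 15.774
Star 2: d = 1/p = 1/0.0892″ = 11.21 pc
Star 2: M = m − 5 log₁₀ d + 5 = -1.78 − 5·1.0496 + 5 = -2.028
ΔM = M_1 − M_2 = 15.774 − (-2.028) = 17.802; smaller M is more luminous → Star 2.
L ratio = 10^(0.4 |ΔM|) = 10^7.121 = 1.321×10^7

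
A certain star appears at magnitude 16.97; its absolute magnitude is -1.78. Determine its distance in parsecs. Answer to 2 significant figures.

μ = m − M = 18.750
m − M = 5 log₁₀ d − 5
log₁₀ d = (m − M)/5 + 1 = 4.7500
d = 10^4.7500 = 56230 pc

d ≈ 56000 pc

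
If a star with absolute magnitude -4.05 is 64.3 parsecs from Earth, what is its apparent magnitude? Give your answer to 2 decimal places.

m = M + 5 log₁₀ d − 5 = -4.05 + 5·1.8082 − 5 = -0.009

m ≈ -0.01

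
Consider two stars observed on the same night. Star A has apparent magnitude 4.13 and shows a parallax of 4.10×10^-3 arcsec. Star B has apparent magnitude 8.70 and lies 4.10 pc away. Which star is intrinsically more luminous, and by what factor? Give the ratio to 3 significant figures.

Star A is more luminous, by a factor of 238000.

Star A: d = 1/p = 1/4.10×10^-3″ = 243.9 pc
Star A: M = m − 5 log₁₀ d + 5 = 4.13 − 5·2.3872 + 5 = -2.806
Star B: M = m − 5 log₁₀ d + 5 = 8.70 − 5·0.6128 + 5 = 10.636
ΔM = M_A − M_B = -2.806 − (10.636) = -13.442; smaller M is more luminous → Star A.
L ratio = 10^(0.4 |ΔM|) = 10^5.377 = 238200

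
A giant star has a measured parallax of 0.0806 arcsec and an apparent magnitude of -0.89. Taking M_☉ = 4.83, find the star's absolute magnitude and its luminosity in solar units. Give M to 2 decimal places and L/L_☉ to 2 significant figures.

M ≈ -1.36; L/L_☉ ≈ 300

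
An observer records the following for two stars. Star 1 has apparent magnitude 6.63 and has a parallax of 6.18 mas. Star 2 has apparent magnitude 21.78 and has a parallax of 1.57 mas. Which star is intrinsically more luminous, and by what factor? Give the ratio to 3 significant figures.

Star 1 is more luminous, by a factor of 74100.

Star 1: p = 6.18 mas = 6.18×10^-3″ → d = 1/p = 161.8 pc
Star 1: M = m − 5 log₁₀ d + 5 = 6.63 − 5·2.2090 + 5 = 0.585
Star 2: p = 1.57 mas = 1.57×10^-3″ → d = 1/p = 636.9 pc
Star 2: M = m − 5 log₁₀ d + 5 = 21.78 − 5·2.8041 + 5 = 12.759
ΔM = M_1 − M_2 = 0.585 − (12.759) = -12.175; smaller M is more luminous → Star 1.
L ratio = 10^(0.4 |ΔM|) = 10^4.870 = 74100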